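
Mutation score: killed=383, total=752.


Mutation score = killed / total * 100
Mutation score = 383 / 752 * 100
Mutation score = 50.93%

50.93%


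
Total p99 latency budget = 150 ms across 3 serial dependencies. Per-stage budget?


Formula: per_stage = total_budget / stages
per_stage = 150 / 3
per_stage = 50.0 ms

50.0 ms


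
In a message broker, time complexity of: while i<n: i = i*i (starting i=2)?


Reasoning: squaring drives double-exponential growth; iterations ~ log log n
Complexity: O(log log n)

O(log log n)


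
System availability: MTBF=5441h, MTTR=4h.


Availability = MTBF / (MTBF + MTTR)
Availability = 5441 / (5441 + 4)
Availability = 5441 / 5445
Availability = 99.9265%

99.9265%


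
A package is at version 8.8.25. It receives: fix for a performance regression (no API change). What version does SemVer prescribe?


Current: 8.8.25
Change category: 'fix for a performance regression (no API change)' → patch bump
SemVer rule: patch bump → increment PATCH (MAJOR and MINOR unchanged)
New: 8.8.26

8.8.26


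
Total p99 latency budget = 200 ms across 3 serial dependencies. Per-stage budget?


Formula: per_stage = total_budget / stages
per_stage = 200 / 3
per_stage = 66.67 ms

66.67 ms


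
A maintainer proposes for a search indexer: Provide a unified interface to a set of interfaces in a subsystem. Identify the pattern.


This matches the Facade pattern

Facade


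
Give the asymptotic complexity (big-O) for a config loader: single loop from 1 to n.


Reasoning: one pass through n items
Complexity: O(n)

O(n)


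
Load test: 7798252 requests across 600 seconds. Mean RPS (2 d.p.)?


Formula: throughput = requests / seconds
throughput = 7798252 / 600
throughput = 12997.09 requests/second

12997.09 requests/second


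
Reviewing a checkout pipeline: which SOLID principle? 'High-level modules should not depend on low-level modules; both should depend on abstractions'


This describes the Dependency Inversion Principle (DIP)

Dependency Inversion Principle (DIP)


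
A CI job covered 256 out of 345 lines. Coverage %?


Coverage = covered / total * 100
Coverage = 256 / 345 * 100
Coverage = 74.2%

74.2%


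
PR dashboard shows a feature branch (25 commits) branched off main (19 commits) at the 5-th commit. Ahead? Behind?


Common ancestor: commit #5
feature commits after divergence: 25 - 5 = 20
main commits after divergence: 19 - 5 = 14
feature is 20 commits ahead of main
main is 14 commits ahead of feature

feature ahead: 20, main ahead: 14


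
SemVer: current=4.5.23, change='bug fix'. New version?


Current: 4.5.23
Change category: 'bug fix' → patch bump
SemVer rule: patch bump → increment PATCH (MAJOR and MINOR unchanged)
New: 4.5.24

4.5.24


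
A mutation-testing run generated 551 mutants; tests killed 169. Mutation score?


Mutation score = killed / total * 100
Mutation score = 169 / 551 * 100
Mutation score = 30.67%

30.67%


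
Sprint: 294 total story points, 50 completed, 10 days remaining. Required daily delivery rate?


Formula: Required rate = Remaining points / Days left
Remaining = 294 - 50 = 244 points
Required rate = 244 / 10 = 24.4 points/day

24.4 points/day


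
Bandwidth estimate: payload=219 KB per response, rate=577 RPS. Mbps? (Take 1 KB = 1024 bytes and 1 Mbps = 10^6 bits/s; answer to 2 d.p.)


Formula: Mbps = payload_bytes * RPS * 8 / 1e6
Payload per request = 219 KB = 219 * 1024 = 224256 bytes
Total bytes/sec = 224256 * 577 = 129395712
Total bits/sec = 129395712 * 8 = 1035165696
Mbps = 1035165696 / 1e6 = 1035.17

1035.17 Mbps


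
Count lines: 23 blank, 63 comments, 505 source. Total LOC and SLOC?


Total LOC = blank + comment + code
Total LOC = 23 + 63 + 505 = 591
SLOC (source only) = code = 505

Total LOC: 591, SLOC: 505


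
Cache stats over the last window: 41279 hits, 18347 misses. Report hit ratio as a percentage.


Formula: hit rate = hits / (hits + misses) * 100
hit rate = 41279 / (41279 + 18347) * 100
hit rate = 41279 / 59626 * 100
hit rate = 69.23%

69.23%


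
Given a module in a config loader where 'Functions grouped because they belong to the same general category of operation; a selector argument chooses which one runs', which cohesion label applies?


Reasoning: Grouped by category of activity, not by data or sequence
Type: Logical cohesion

Logical cohesion


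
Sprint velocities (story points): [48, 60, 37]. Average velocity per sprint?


Formula: Avg velocity = Total points / Number of sprints
Points: [48, 60, 37]
Sum = 48 + 60 + 37 = 145
Avg velocity = 145 / 3 = 48.33 points/sprint

48.33 points/sprint


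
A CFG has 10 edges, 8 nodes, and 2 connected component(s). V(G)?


Formula: V(G) = E - N + 2P
V(G) = 10 - 8 + 2*2
V(G) = 2 + 4
V(G) = 6

6


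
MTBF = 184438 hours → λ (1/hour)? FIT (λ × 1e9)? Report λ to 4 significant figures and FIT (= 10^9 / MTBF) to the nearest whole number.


Formula: λ = 1 / MTBF; FIT = λ × 1e9 = 1e9 / MTBF
λ = 1 / 184438 ≈ 5.422e-06 failures/hour
FIT = 1e9 / 184438 ≈ 5422 failures per 1e9 hours (nearest whole number)

λ = 5.422e-06 /h, FIT = 5422


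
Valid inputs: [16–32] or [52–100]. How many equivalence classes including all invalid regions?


Valid ranges: [16,32] and [52,100]
Class 1: x < 16 — invalid
Class 2: 16 ≤ x ≤ 32 — valid
Class 3: 32 < x < 52 — invalid (gap between ranges)
Class 4: 52 ≤ x ≤ 100 — valid
Class 5: x > 100 — invalid
Total equivalence classes: 5

5 equivalence classes


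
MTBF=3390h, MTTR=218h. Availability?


Availability = MTBF / (MTBF + MTTR)
Availability = 3390 / (3390 + 218)
Availability = 3390 / 3608
Availability = 93.9579%

93.9579%


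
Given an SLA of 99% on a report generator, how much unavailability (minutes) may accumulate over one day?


Formula: allowed downtime = period * (100 - SLA) / 100
Period (day) = 1440 minutes
Unavailability fraction = (100 - 99.0) / 100
Allowed downtime = 1440 * (100 - 99.0) / 100
Allowed downtime = 14.4 minutes

14.4 minutes


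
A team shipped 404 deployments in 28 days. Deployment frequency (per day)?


Formula: deployments per day = releases / days
= 404 / 28
= 14.429 deploys/day
(equivalently, 101.0 deploys/week)

14.429 deploys/day


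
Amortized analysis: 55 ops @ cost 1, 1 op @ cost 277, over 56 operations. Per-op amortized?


Formula: Amortized cost = Total cost / Operations
Total cost = (55 * 1) + (1 * 277)
Total cost = 55 + 277 = 332
Amortized = 332 / 56 = 5.9286

5.9286


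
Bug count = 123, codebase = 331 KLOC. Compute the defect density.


Defect density = defects / KLOC
Defect density = 123 / 331
Defect density = 0.372 defects/KLOC

0.372 defects/KLOC


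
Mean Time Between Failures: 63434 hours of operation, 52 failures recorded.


Formula: MTBF = Total operating time / Number of failures
MTBF = 63434 / 52
MTBF = 1219.88 hours

1219.88 hours


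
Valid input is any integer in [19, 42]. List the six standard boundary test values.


Range: [19, 42]
Boundaries: just below min, min, min+1, max-1, max, just above max
Values: [18, 19, 20, 41, 42, 43]

[18, 19, 20, 41, 42, 43]


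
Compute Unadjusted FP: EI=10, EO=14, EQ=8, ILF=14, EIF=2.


UFP = EI*4 + EO*5 + EQ*4 + ILF*10 + EIF*7
UFP = 10*4 + 14*5 + 8*4 + 14*10 + 2*7
UFP = 40 + 70 + 32 + 140 + 14
UFP = 296

296


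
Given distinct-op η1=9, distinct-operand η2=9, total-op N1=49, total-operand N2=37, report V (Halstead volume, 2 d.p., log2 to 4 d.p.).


Formula: V = N * log2(η), where N = N1 + N2 and η = η1 + η2
η = 9 + 9 = 18
N = 49 + 37 = 86
log2(18) ≈ 4.1699
V = 86 * 4.1699 = 358.61

358.61


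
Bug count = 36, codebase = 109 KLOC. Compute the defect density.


Defect density = defects / KLOC
Defect density = 36 / 109
Defect density = 0.33 defects/KLOC

0.33 defects/KLOC


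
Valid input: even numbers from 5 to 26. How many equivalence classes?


Constraint: even integers in [5, 26]
Class 1: x < 5 — out-of-range invalid
Class 2: x in [5,26] but odd — wrong type invalid
Class 3: x in [5,26] and even — valid
Class 4: x > 26 — out-of-range invalid
Total equivalence classes: 4

4 equivalence classes


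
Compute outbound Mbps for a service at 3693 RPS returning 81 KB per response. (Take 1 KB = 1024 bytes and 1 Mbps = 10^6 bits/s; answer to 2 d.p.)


Formula: Mbps = payload_bytes * RPS * 8 / 1e6
Payload per request = 81 KB = 81 * 1024 = 82944 bytes
Total bytes/sec = 82944 * 3693 = 306312192
Total bits/sec = 306312192 * 8 = 2450497536
Mbps = 2450497536 / 1e6 = 2450.5

2450.5 Mbps


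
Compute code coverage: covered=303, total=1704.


Coverage = covered / total * 100
Coverage = 303 / 1704 * 100
Coverage = 17.78%

17.78%


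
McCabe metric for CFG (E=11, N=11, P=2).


Formula: V(G) = E - N + 2P
V(G) = 11 - 11 + 2*2
V(G) = 0 + 4
V(G) = 4

4


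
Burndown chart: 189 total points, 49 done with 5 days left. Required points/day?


Formula: Required rate = Remaining points / Days left
Remaining = 189 - 49 = 140 points
Required rate = 140 / 5 = 28.0 points/day

28.0 points/day


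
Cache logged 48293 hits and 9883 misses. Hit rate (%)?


Formula: hit rate = hits / (hits + misses) * 100
hit rate = 48293 / (48293 + 9883) * 100
hit rate = 48293 / 58176 * 100
hit rate = 83.01%

83.01%


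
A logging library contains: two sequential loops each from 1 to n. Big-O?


Reasoning: sequential dominates: O(n) + O(n) = O(n)
Complexity: O(n)

O(n)


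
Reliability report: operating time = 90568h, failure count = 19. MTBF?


Formula: MTBF = Total operating time / Number of failures
MTBF = 90568 / 19
MTBF = 4766.74 hours

4766.74 hours


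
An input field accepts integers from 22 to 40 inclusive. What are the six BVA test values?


Range: [22, 40]
Boundaries: just below min, min, min+1, max-1, max, just above max
Values: [21, 22, 23, 39, 40, 41]

[21, 22, 23, 39, 40, 41]


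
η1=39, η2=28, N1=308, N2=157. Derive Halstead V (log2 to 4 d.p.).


Formula: V = N * log2(η), where N = N1 + N2 and η = η1 + η2
η = 39 + 28 = 67
N = 308 + 157 = 465
log2(67) ≈ 6.0661
V = 465 * 6.0661 = 2820.74

2820.74


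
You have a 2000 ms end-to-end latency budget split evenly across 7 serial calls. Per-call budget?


Formula: per_stage = total_budget / stages
per_stage = 2000 / 7
per_stage = 285.71 ms

285.71 ms


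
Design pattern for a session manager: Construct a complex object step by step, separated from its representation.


This matches the Builder pattern

Builder


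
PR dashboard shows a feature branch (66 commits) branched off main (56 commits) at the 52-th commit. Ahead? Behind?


Common ancestor: commit #52
feature commits after divergence: 66 - 52 = 14
main commits after divergence: 56 - 52 = 4
feature is 14 commits ahead of main
main is 4 commits ahead of feature

feature ahead: 14, main ahead: 4


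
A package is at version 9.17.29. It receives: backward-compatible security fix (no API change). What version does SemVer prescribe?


Current: 9.17.29
Change category: 'backward-compatible security fix (no API change)' → patch bump
SemVer rule: patch bump → increment PATCH (MAJOR and MINOR unchanged)
New: 9.17.30

9.17.30


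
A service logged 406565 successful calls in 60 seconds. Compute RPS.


Formula: throughput = requests / seconds
throughput = 406565 / 60
throughput = 6776.08 requests/second

6776.08 requests/second


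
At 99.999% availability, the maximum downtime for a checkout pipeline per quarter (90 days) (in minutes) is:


Formula: allowed downtime = period * (100 - SLA) / 100
Period (quarter (90 days)) = 129600 minutes
Unavailability fraction = (100 - 99.999) / 100
Allowed downtime = 129600 * (100 - 99.999) / 100
Allowed downtime = 1.296 minutes

1.296 minutes


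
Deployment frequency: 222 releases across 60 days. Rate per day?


Formula: deployments per day = releases / days
= 222 / 60
= 3.7 deploys/day
(equivalently, 25.9 deploys/week)

3.7 deploys/day


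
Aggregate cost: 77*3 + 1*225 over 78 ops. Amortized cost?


Formula: Amortized cost = Total cost / Operations
Total cost = (77 * 3) + (1 * 225)
Total cost = 231 + 225 = 456
Amortized = 456 / 78 = 5.8462

5.8462


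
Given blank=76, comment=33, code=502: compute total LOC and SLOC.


Total LOC = blank + comment + code
Total LOC = 76 + 33 + 502 = 611
SLOC (source only) = code = 502

Total LOC: 611, SLOC: 502


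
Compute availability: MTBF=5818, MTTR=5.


Availability = MTBF / (MTBF + MTTR)
Availability = 5818 / (5818 + 5)
Availability = 5818 / 5823
Availability = 99.9141%

99.9141%


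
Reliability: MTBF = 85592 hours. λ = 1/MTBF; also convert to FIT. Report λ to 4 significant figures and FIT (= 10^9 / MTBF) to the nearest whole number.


Formula: λ = 1 / MTBF; FIT = λ × 1e9 = 1e9 / MTBF
λ = 1 / 85592 ≈ 1.168e-05 failures/hour
FIT = 1e9 / 85592 ≈ 11683 failures per 1e9 hours (nearest whole number)

λ = 1.168e-05 /h, FIT = 11683


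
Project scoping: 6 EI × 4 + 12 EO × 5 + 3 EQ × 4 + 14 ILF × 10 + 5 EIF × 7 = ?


UFP = EI*4 + EO*5 + EQ*4 + ILF*10 + EIF*7
UFP = 6*4 + 12*5 + 3*4 + 14*10 + 5*7
UFP = 24 + 60 + 12 + 140 + 35
UFP = 271

271


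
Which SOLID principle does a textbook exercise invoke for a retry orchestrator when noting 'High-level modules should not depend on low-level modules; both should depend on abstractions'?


This describes the Dependency Inversion Principle (DIP)

Dependency Inversion Principle (DIP)


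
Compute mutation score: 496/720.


Mutation score = killed / total * 100
Mutation score = 496 / 720 * 100
Mutation score = 68.89%

68.89%


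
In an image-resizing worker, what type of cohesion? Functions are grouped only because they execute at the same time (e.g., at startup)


Reasoning: Related by timing only
Type: Temporal cohesion

Temporal cohesion


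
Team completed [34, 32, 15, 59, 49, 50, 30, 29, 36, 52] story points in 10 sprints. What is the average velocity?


Formula: Avg velocity = Total points / Number of sprints
Points: [34, 32, 15, 59, 49, 50, 30, 29, 36, 52]
Sum = 34 + 32 + 15 + 59 + 49 + 50 + 30 + 29 + 36 + 52 = 386
Avg velocity = 386 / 10 = 38.6 points/sprint

38.6 points/sprint


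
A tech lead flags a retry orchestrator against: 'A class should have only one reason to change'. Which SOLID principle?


This describes the Single Responsibility Principle (SRP)

Single Responsibility Principle (SRP)


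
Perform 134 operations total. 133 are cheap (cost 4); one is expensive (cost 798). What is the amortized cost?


Formula: Amortized cost = Total cost / Operations
Total cost = (133 * 4) + (1 * 798)
Total cost = 532 + 798 = 1330
Amortized = 1330 / 134 = 9.9254

9.9254


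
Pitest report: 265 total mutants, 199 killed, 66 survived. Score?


Mutation score = killed / total * 100
Mutation score = 199 / 265 * 100
Mutation score = 75.09%

75.09%


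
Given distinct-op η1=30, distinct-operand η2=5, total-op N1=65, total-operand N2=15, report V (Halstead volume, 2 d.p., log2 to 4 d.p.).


Formula: V = N * log2(η), where N = N1 + N2 and η = η1 + η2
η = 30 + 5 = 35
N = 65 + 15 = 80
log2(35) ≈ 5.1293
V = 80 * 5.1293 = 410.34

410.34


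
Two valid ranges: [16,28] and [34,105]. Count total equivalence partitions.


Valid ranges: [16,28] and [34,105]
Class 1: x < 16 — invalid
Class 2: 16 ≤ x ≤ 28 — valid
Class 3: 28 < x < 34 — invalid (gap between ranges)
Class 4: 34 ≤ x ≤ 105 — valid
Class 5: x > 105 — invalid
Total equivalence classes: 5

5 equivalence classes


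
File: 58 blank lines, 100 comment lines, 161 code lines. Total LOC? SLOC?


Total LOC = blank + comment + code
Total LOC = 58 + 100 + 161 = 319
SLOC (source only) = code = 161

Total LOC: 319, SLOC: 161


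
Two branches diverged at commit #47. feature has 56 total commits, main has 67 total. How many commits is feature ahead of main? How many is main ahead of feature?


Common ancestor: commit #47
feature commits after divergence: 56 - 47 = 9
main commits after divergence: 67 - 47 = 20
feature is 9 commits ahead of main
main is 20 commits ahead of feature

feature ahead: 9, main ahead: 20


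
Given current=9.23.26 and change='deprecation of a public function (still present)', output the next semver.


Current: 9.23.26
Change category: 'deprecation of a public function (still present)' → minor bump
SemVer rule: minor bump → increment MINOR, reset PATCH to 0 (MAJOR unchanged)
New: 9.24.0

9.24.0


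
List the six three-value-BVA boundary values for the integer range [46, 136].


Range: [46, 136]
Boundaries: just below min, min, min+1, max-1, max, just above max
Values: [45, 46, 47, 135, 136, 137]

[45, 46, 47, 135, 136, 137]


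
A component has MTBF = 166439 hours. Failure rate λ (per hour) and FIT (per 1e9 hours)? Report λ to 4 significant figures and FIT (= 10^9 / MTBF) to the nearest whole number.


Formula: λ = 1 / MTBF; FIT = λ × 1e9 = 1e9 / MTBF
λ = 1 / 166439 ≈ 6.008e-06 failures/hour
FIT = 1e9 / 166439 ≈ 6008 failures per 1e9 hours (nearest whole number)

λ = 6.008e-06 /h, FIT = 6008


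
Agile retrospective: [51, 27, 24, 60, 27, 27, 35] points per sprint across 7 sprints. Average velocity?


Formula: Avg velocity = Total points / Number of sprints
Points: [51, 27, 24, 60, 27, 27, 35]
Sum = 51 + 27 + 24 + 60 + 27 + 27 + 35 = 251
Avg velocity = 251 / 7 = 35.86 points/sprint

35.86 points/sprint


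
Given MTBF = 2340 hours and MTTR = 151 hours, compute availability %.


Availability = MTBF / (MTBF + MTTR)
Availability = 2340 / (2340 + 151)
Availability = 2340 / 2491
Availability = 93.9382%

93.9382%


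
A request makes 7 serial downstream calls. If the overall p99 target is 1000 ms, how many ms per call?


Formula: per_stage = total_budget / stages
per_stage = 1000 / 7
per_stage = 142.86 ms

142.86 ms


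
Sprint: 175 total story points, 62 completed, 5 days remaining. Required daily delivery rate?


Formula: Required rate = Remaining points / Days left
Remaining = 175 - 62 = 113 points
Required rate = 113 / 5 = 22.6 points/day

22.6 points/day


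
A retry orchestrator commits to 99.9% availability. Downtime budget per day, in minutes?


Formula: allowed downtime = period * (100 - SLA) / 100
Period (day) = 1440 minutes
Unavailability fraction = (100 - 99.9) / 100
Allowed downtime = 1440 * (100 - 99.9) / 100
Allowed downtime = 1.44 minutes

1.44 minutes


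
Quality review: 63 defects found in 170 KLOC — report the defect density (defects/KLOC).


Defect density = defects / KLOC
Defect density = 63 / 170
Defect density = 0.371 defects/KLOC

0.371 defects/KLOC


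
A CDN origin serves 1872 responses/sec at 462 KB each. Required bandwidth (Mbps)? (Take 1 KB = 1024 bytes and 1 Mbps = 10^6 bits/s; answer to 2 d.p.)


Formula: Mbps = payload_bytes * RPS * 8 / 1e6
Payload per request = 462 KB = 462 * 1024 = 473088 bytes
Total bytes/sec = 473088 * 1872 = 885620736
Total bits/sec = 885620736 * 8 = 7084965888
Mbps = 7084965888 / 1e6 = 7084.97

7084.97 Mbps


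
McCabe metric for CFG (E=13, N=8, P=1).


Formula: V(G) = E - N + 2P
V(G) = 13 - 8 + 2*1
V(G) = 5 + 2
V(G) = 7

7


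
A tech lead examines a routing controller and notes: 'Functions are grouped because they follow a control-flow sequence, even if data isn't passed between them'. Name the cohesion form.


Reasoning: Grouped by order of execution within a routine, not by data flow
Type: Procedural cohesion

Procedural cohesion


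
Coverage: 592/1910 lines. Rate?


Coverage = covered / total * 100
Coverage = 592 / 1910 * 100
Coverage = 30.99%

30.99%


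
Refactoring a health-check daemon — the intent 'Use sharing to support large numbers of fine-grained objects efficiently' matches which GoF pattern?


This matches the Flyweight pattern

Flyweight


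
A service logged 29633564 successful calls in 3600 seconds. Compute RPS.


Formula: throughput = requests / seconds
throughput = 29633564 / 3600
throughput = 8231.55 requests/second

8231.55 requests/second


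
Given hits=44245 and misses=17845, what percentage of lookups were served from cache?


Formula: hit rate = hits / (hits + misses) * 100
hit rate = 44245 / (44245 + 17845) * 100
hit rate = 44245 / 62090 * 100
hit rate = 71.26%

71.26%


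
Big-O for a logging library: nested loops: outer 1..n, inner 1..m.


Reasoning: product of independent bounds
Complexity: O(n*m)

O(n*m)


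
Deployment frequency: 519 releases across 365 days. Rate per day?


Formula: deployments per day = releases / days
= 519 / 365
= 1.422 deploys/day
(equivalently, 9.95 deploys/week)

1.422 deploys/day


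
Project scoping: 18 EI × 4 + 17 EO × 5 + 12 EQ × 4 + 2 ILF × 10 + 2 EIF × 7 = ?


UFP = EI*4 + EO*5 + EQ*4 + ILF*10 + EIF*7
UFP = 18*4 + 17*5 + 12*4 + 2*10 + 2*7
UFP = 72 + 85 + 48 + 20 + 14
UFP = 239

239


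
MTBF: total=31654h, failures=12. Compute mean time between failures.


Formula: MTBF = Total operating time / Number of failures
MTBF = 31654 / 12
MTBF = 2637.83 hours

2637.83 hours


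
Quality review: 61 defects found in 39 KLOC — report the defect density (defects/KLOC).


Defect density = defects / KLOC
Defect density = 61 / 39
Defect density = 1.564 defects/KLOC

1.564 defects/KLOC


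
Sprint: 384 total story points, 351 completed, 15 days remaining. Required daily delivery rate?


Formula: Required rate = Remaining points / Days left
Remaining = 384 - 351 = 33 points
Required rate = 33 / 15 = 2.2 points/day

2.2 points/day


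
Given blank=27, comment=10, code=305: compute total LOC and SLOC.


Total LOC = blank + comment + code
Total LOC = 27 + 10 + 305 = 342
SLOC (source only) = code = 305

Total LOC: 342, SLOC: 305


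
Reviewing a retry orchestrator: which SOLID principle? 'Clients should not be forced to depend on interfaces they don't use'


This describes the Interface Segregation Principle (ISP)

Interface Segregation Principle (ISP)


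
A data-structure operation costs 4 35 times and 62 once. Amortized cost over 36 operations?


Formula: Amortized cost = Total cost / Operations
Total cost = (35 * 4) + (1 * 62)
Total cost = 140 + 62 = 202
Amortized = 202 / 36 = 5.6111

5.6111


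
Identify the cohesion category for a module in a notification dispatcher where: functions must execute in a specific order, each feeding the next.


Reasoning: Output of one is input to next
Type: Sequential cohesion

Sequential cohesion


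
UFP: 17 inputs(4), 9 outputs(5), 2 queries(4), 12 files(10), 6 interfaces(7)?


UFP = EI*4 + EO*5 + EQ*4 + ILF*10 + EIF*7
UFP = 17*4 + 9*5 + 2*4 + 12*10 + 6*7
UFP = 68 + 45 + 8 + 120 + 42
UFP = 283

283


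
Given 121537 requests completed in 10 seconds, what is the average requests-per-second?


Formula: throughput = requests / seconds
throughput = 121537 / 10
throughput = 12153.7 requests/second

12153.7 requests/second


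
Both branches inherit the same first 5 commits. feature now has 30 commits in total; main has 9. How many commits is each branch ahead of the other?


Common ancestor: commit #5
feature commits after divergence: 30 - 5 = 25
main commits after divergence: 9 - 5 = 4
feature is 25 commits ahead of main
main is 4 commits ahead of feature

feature ahead: 25, main ahead: 4


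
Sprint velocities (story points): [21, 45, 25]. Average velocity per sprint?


Formula: Avg velocity = Total points / Number of sprints
Points: [21, 45, 25]
Sum = 21 + 45 + 25 = 91
Avg velocity = 91 / 3 = 30.33 points/sprint

30.33 points/sprint


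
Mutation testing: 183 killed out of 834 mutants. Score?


Mutation score = killed / total * 100
Mutation score = 183 / 834 * 100
Mutation score = 21.94%

21.94%


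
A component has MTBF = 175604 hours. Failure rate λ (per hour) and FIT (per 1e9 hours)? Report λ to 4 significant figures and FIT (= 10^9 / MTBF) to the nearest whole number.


Formula: λ = 1 / MTBF; FIT = λ × 1e9 = 1e9 / MTBF
λ = 1 / 175604 ≈ 5.695e-06 failures/hour
FIT = 1e9 / 175604 ≈ 5695 failures per 1e9 hours (nearest whole number)

λ = 5.695e-06 /h, FIT = 5695


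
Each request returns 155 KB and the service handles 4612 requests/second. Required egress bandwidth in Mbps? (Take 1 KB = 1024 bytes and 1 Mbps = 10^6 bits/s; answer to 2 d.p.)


Formula: Mbps = payload_bytes * RPS * 8 / 1e6
Payload per request = 155 KB = 155 * 1024 = 158720 bytes
Total bytes/sec = 158720 * 4612 = 732016640
Total bits/sec = 732016640 * 8 = 5856133120
Mbps = 5856133120 / 1e6 = 5856.13

5856.13 Mbps


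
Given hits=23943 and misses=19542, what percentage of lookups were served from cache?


Formula: hit rate = hits / (hits + misses) * 100
hit rate = 23943 / (23943 + 19542) * 100
hit rate = 23943 / 43485 * 100
hit rate = 55.06%

55.06%


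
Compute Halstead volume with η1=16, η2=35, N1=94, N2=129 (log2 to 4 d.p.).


Formula: V = N * log2(η), where N = N1 + N2 and η = η1 + η2
η = 16 + 35 = 51
N = 94 + 129 = 223
log2(51) ≈ 5.6724
V = 223 * 5.6724 = 1264.95

1264.95


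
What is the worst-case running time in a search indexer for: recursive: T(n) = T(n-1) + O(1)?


Reasoning: linear recursion with constant work per frame
Complexity: O(n)

O(n)


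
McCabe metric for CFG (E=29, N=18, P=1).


Formula: V(G) = E - N + 2P
V(G) = 29 - 18 + 2*1
V(G) = 11 + 2
V(G) = 13

13


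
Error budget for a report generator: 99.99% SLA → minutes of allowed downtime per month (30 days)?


Formula: allowed downtime = period * (100 - SLA) / 100
Period (month (30 days)) = 43200 minutes
Unavailability fraction = (100 - 99.99) / 100
Allowed downtime = 43200 * (100 - 99.99) / 100
Allowed downtime = 4.32 minutes

4.32 minutes


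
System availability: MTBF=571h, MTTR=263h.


Availability = MTBF / (MTBF + MTTR)
Availability = 571 / (571 + 263)
Availability = 571 / 834
Availability = 68.4652%

68.4652%


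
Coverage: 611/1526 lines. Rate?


Coverage = covered / total * 100
Coverage = 611 / 1526 * 100
Coverage = 40.04%

40.04%


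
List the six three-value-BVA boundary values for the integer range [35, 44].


Range: [35, 44]
Boundaries: just below min, min, min+1, max-1, max, just above max
Values: [34, 35, 36, 43, 44, 45]

[34, 35, 36, 43, 44, 45]


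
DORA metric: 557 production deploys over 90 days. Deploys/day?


Formula: deployments per day = releases / days
= 557 / 90
= 6.189 deploys/day
(equivalently, 43.32 deploys/week)

6.189 deploys/day


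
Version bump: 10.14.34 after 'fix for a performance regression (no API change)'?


Current: 10.14.34
Change category: 'fix for a performance regression (no API change)' → patch bump
SemVer rule: patch bump → increment PATCH (MAJOR and MINOR unchanged)
New: 10.14.35

10.14.35


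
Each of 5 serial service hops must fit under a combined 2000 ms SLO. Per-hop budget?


Formula: per_stage = total_budget / stages
per_stage = 2000 / 5
per_stage = 400.0 ms

400.0 ms


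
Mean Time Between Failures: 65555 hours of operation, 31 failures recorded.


Formula: MTBF = Total operating time / Number of failures
MTBF = 65555 / 31
MTBF = 2114.68 hours

2114.68 hours


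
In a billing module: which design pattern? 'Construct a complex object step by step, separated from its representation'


This matches the Builder pattern

Builder


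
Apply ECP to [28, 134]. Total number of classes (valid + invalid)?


Valid range: [28, 134]
Class 1: x < 28 — invalid
Class 2: 28 ≤ x ≤ 134 — valid
Class 3: x > 134 — invalid
Total equivalence classes: 3

3 equivalence classes


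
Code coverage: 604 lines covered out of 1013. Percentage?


Coverage = covered / total * 100
Coverage = 604 / 1013 * 100
Coverage = 59.62%

59.62%


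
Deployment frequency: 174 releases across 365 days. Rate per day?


Formula: deployments per day = releases / days
= 174 / 365
= 0.477 deploys/day
(equivalently, 3.34 deploys/week)

0.477 deploys/day


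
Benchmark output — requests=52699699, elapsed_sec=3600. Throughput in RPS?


Formula: throughput = requests / seconds
throughput = 52699699 / 3600
throughput = 14638.81 requests/second

14638.81 requests/second


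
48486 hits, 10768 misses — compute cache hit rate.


Formula: hit rate = hits / (hits + misses) * 100
hit rate = 48486 / (48486 + 10768) * 100
hit rate = 48486 / 59254 * 100
hit rate = 81.83%

81.83%


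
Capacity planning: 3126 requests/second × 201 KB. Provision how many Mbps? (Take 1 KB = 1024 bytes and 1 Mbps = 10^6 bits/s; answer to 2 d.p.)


Formula: Mbps = payload_bytes * RPS * 8 / 1e6
Payload per request = 201 KB = 201 * 1024 = 205824 bytes
Total bytes/sec = 205824 * 3126 = 643405824
Total bits/sec = 643405824 * 8 = 5147246592
Mbps = 5147246592 / 1e6 = 5147.25

5147.25 Mbps


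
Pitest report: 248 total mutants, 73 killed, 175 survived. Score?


Mutation score = killed / total * 100
Mutation score = 73 / 248 * 100
Mutation score = 29.44%

29.44%


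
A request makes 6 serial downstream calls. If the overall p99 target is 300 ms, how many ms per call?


Formula: per_stage = total_budget / stages
per_stage = 300 / 6
per_stage = 50.0 ms

50.0 ms


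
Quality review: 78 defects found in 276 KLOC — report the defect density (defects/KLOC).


Defect density = defects / KLOC
Defect density = 78 / 276
Defect density = 0.283 defects/KLOC

0.283 defects/KLOC


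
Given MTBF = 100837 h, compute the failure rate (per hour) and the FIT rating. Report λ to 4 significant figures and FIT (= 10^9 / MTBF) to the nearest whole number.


Formula: λ = 1 / MTBF; FIT = λ × 1e9 = 1e9 / MTBF
λ = 1 / 100837 ≈ 9.917e-06 failures/hour
FIT = 1e9 / 100837 ≈ 9917 failures per 1e9 hours (nearest whole number)

λ = 9.917e-06 /h, FIT = 9917


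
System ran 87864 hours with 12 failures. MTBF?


Formula: MTBF = Total operating time / Number of failures
MTBF = 87864 / 12
MTBF = 7322.0 hours

7322.0 hours


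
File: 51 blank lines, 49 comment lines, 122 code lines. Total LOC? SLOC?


Total LOC = blank + comment + code
Total LOC = 51 + 49 + 122 = 222
SLOC (source only) = code = 122

Total LOC: 222, SLOC: 122


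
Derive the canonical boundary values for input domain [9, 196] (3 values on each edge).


Range: [9, 196]
Boundaries: just below min, min, min+1, max-1, max, just above max
Values: [8, 9, 10, 195, 196, 197]

[8, 9, 10, 195, 196, 197]


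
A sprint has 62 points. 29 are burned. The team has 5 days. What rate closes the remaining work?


Formula: Required rate = Remaining points / Days left
Remaining = 62 - 29 = 33 points
Required rate = 33 / 5 = 6.6 points/day

6.6 points/day


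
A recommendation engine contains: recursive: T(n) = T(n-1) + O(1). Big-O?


Reasoning: linear recursion with constant work per frame
Complexity: O(n)

O(n)


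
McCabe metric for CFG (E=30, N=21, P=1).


Formula: V(G) = E - N + 2P
V(G) = 30 - 21 + 2*1
V(G) = 9 + 2
V(G) = 11

11


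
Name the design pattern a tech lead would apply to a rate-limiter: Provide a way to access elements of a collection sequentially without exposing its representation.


This matches the Iterator pattern

Iterator


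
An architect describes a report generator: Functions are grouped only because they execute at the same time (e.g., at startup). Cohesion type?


Reasoning: Related by timing only
Type: Temporal cohesion

Temporal cohesion


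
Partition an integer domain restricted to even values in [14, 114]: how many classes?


Constraint: even integers in [14, 114]
Class 1: x < 14 — out-of-range invalid
Class 2: x in [14,114] but odd — wrong type invalid
Class 3: x in [14,114] and even — valid
Class 4: x > 114 — out-of-range invalid
Total equivalence classes: 4

4 equivalence classes


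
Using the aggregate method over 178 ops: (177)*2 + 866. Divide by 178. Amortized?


Formula: Amortized cost = Total cost / Operations
Total cost = (177 * 2) + (1 * 866)
Total cost = 354 + 866 = 1220
Amortized = 1220 / 178 = 6.8539

6.8539


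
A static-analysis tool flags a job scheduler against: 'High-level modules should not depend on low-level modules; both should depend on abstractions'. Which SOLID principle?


This describes the Dependency Inversion Principle (DIP)

Dependency Inversion Principle (DIP)


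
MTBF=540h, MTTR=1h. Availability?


Availability = MTBF / (MTBF + MTTR)
Availability = 540 / (540 + 1)
Availability = 540 / 541
Availability = 99.8152%

99.8152%


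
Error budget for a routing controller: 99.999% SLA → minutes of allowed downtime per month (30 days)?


Formula: allowed downtime = period * (100 - SLA) / 100
Period (month (30 days)) = 43200 minutes
Unavailability fraction = (100 - 99.999) / 100
Allowed downtime = 43200 * (100 - 99.999) / 100
Allowed downtime = 0.432 minutes

0.432 minutes


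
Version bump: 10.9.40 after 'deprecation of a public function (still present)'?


Current: 10.9.40
Change category: 'deprecation of a public function (still present)' → minor bump
SemVer rule: minor bump → increment MINOR, reset PATCH to 0 (MAJOR unchanged)
New: 10.10.0

10.10.0


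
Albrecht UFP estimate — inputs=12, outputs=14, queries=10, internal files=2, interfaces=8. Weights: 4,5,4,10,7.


UFP = EI*4 + EO*5 + EQ*4 + ILF*10 + EIF*7
UFP = 12*4 + 14*5 + 10*4 + 2*10 + 8*7
UFP = 48 + 70 + 40 + 20 + 56
UFP = 234

234


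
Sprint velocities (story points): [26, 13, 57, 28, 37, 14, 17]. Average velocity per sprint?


Formula: Avg velocity = Total points / Number of sprints
Points: [26, 13, 57, 28, 37, 14, 17]
Sum = 26 + 13 + 57 + 28 + 37 + 14 + 17 = 192
Avg velocity = 192 / 7 = 27.43 points/sprint

27.43 points/sprint


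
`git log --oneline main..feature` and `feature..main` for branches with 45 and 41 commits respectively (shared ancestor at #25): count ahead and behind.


Common ancestor: commit #25
feature commits after divergence: 45 - 25 = 20
main commits after divergence: 41 - 25 = 16
feature is 20 commits ahead of main
main is 16 commits ahead of feature

feature ahead: 20, main ahead: 16


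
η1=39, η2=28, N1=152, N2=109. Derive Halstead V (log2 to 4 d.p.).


Formula: V = N * log2(η), where N = N1 + N2 and η = η1 + η2
η = 39 + 28 = 67
N = 152 + 109 = 261
log2(67) ≈ 6.0661
V = 261 * 6.0661 = 1583.25

1583.25


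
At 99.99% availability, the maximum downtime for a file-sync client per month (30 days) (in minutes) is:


Formula: allowed downtime = period * (100 - SLA) / 100
Period (month (30 days)) = 43200 minutes
Unavailability fraction = (100 - 99.99) / 100
Allowed downtime = 43200 * (100 - 99.99) / 100
Allowed downtime = 4.32 minutes

4.32 minutes


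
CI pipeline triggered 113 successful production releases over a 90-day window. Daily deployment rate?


Formula: deployments per day = releases / days
= 113 / 90
= 1.256 deploys/day
(equivalently, 8.79 deploys/week)

1.256 deploys/day


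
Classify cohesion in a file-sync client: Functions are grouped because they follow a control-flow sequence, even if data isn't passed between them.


Reasoning: Grouped by order of execution within a routine, not by data flow
Type: Procedural cohesion

Procedural cohesion


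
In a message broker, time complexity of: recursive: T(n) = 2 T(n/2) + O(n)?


Reasoning: master theorem case 2 (merge-sort recurrence)
Complexity: O(n log n)

O(n log n)


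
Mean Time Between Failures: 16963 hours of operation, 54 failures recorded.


Formula: MTBF = Total operating time / Number of failures
MTBF = 16963 / 54
MTBF = 314.13 hours

314.13 hours


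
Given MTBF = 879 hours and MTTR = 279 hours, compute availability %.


Availability = MTBF / (MTBF + MTTR)
Availability = 879 / (879 + 279)
Availability = 879 / 1158
Availability = 75.9067%

75.9067%


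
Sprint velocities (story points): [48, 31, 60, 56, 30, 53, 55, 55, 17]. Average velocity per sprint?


Formula: Avg velocity = Total points / Number of sprints
Points: [48, 31, 60, 56, 30, 53, 55, 55, 17]
Sum = 48 + 31 + 60 + 56 + 30 + 53 + 55 + 55 + 17 = 405
Avg velocity = 405 / 9 = 45.0 points/sprint

45.0 points/sprint


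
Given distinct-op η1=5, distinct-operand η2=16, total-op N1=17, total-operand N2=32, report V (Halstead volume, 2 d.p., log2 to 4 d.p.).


Formula: V = N * log2(η), where N = N1 + N2 and η = η1 + η2
η = 5 + 16 = 21
N = 17 + 32 = 49
log2(21) ≈ 4.3923
V = 49 * 4.3923 = 215.22

215.22


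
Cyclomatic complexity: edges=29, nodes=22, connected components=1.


Formula: V(G) = E - N + 2P
V(G) = 29 - 22 + 2*1
V(G) = 7 + 2
V(G) = 9

9


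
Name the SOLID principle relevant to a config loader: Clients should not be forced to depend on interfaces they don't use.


This describes the Interface Segregation Principle (ISP)

Interface Segregation Principle (ISP)


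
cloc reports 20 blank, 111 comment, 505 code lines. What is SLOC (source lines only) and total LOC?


Total LOC = blank + comment + code
Total LOC = 20 + 111 + 505 = 636
SLOC (source only) = code = 505

Total LOC: 636, SLOC: 505


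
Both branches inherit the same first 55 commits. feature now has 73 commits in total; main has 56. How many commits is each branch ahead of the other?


Common ancestor: commit #55
feature commits after divergence: 73 - 55 = 18
main commits after divergence: 56 - 55 = 1
feature is 18 commits ahead of main
main is 1 commits ahead of feature

feature ahead: 18, main ahead: 1


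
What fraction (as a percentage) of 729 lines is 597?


Coverage = covered / total * 100
Coverage = 597 / 729 * 100
Coverage = 81.89%

81.89%


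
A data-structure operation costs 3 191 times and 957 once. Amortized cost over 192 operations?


Formula: Amortized cost = Total cost / Operations
Total cost = (191 * 3) + (1 * 957)
Total cost = 573 + 957 = 1530
Amortized = 1530 / 192 = 7.9688

7.9688


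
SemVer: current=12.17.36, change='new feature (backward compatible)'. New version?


Current: 12.17.36
Change category: 'new feature (backward compatible)' → minor bump
SemVer rule: minor bump → increment MINOR, reset PATCH to 0 (MAJOR unchanged)
New: 12.18.0

12.18.0


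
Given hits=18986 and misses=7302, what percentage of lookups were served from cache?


Formula: hit rate = hits / (hits + misses) * 100
hit rate = 18986 / (18986 + 7302) * 100
hit rate = 18986 / 26288 * 100
hit rate = 72.22%

72.22%


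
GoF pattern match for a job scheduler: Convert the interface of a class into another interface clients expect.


This matches the Adapter pattern

Adapter


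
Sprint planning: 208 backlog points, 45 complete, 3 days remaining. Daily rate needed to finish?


Formula: Required rate = Remaining points / Days left
Remaining = 208 - 45 = 163 points
Required rate = 163 / 3 = 54.33 points/day

54.33 points/day


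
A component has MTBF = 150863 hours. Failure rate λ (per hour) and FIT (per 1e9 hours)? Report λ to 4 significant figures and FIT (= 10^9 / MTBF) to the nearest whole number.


Formula: λ = 1 / MTBF; FIT = λ × 1e9 = 1e9 / MTBF
λ = 1 / 150863 ≈ 6.629e-06 failures/hour
FIT = 1e9 / 150863 ≈ 6629 failures per 1e9 hours (nearest whole number)

λ = 6.629e-06 /h, FIT = 6629


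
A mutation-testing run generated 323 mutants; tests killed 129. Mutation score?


Mutation score = killed / total * 100
Mutation score = 129 / 323 * 100
Mutation score = 39.94%

39.94%


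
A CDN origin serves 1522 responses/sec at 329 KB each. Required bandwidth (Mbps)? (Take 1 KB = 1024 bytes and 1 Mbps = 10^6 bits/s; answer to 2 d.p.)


Formula: Mbps = payload_bytes * RPS * 8 / 1e6
Payload per request = 329 KB = 329 * 1024 = 336896 bytes
Total bytes/sec = 336896 * 1522 = 512755712
Total bits/sec = 512755712 * 8 = 4102045696
Mbps = 4102045696 / 1e6 = 4102.05

4102.05 Mbps
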